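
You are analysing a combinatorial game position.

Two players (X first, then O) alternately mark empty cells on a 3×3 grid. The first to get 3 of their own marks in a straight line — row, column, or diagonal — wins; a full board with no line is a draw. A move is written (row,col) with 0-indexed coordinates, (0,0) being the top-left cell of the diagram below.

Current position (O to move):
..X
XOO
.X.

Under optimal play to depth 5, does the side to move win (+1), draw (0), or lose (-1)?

[..X/XOO/.X.] O move#1: (0,0):+0/O.X/XOO/.X.*, (0,1):-1/.OX/XOO/.X., (2,0):+0/..X/XOO/OX., (2,2):-1/..X/XOO/.XO
[O.X/XOO/.X.] X move#2: (0,1):-1/OXX/XOO/.X., (2,0):-1/O.X/XOO/XX., (2,2):+0/O.X/XOO/.XX*
[O.X/XOO/.XX] O move#3: (0,1):-1/OOX/XOO/.XX, (2,0):+0/O.X/XOO/OXX*
[O.X/XOO/OXX] X move#4: (0,1):+0/OXX/XOO/OXX*
[OXX/XOO/OXX] end (terminal +0, O#5); searched ..X/XOO/.X. to 5

value(..X/XOO/.X., O) = 0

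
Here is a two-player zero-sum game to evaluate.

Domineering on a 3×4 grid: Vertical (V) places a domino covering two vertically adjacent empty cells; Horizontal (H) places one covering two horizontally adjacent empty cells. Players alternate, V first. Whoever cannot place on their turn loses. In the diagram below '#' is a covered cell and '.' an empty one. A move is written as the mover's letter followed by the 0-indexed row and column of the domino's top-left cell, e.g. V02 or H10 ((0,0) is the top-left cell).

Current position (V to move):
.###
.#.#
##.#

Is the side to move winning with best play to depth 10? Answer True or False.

V winning at [.###/.#.#/##.#]: True

[.###/.#.#/##.#] V move#1: V00:+1/####/##.#/##.#*, V12:+1/.###/.###/####
[####/##.#/##.#] end (terminal -1, H#2); searched .###/.#.#/##.# to 10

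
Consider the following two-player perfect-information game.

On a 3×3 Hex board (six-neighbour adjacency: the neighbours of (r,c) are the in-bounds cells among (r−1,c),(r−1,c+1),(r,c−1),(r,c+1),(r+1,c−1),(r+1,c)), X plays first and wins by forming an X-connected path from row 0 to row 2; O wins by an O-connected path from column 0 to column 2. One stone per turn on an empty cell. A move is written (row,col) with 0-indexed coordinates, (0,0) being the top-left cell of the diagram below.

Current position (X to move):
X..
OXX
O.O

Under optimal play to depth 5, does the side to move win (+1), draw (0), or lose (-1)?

value(X../OXX/O.O, X) = +1

ply 1, X at X../OXX/O.O | (0,1)=-1→XX./OXX/O.O; (0,2)=-1→X.X/OXX/O.O; (2,1)=+1→X../OXX/OXO*
ply 2, O at X../OXX/OXO | (0,1)=-1→XO./OXX/OXO*; (0,2)=-1→X.O/OXX/OXO
ply 3, X at XO./OXX/OXO | (0,2)=+1→XOX/OXX/OXO*
ply 4: XOX/OXX/OXO is terminal -1 (O); from X../OXX/O.O depth 5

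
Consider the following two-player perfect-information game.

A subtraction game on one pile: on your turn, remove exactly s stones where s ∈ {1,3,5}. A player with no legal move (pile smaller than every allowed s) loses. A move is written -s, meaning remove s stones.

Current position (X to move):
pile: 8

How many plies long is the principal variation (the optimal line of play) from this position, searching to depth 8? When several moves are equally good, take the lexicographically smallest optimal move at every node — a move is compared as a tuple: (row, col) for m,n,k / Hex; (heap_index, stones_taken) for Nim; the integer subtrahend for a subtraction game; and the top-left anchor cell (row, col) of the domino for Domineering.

PV length from [8]: 8 plies

ply 1, X at 8 | -1=-1→7*; -3=-1→5; -5=-1→3
ply 2, O at 7 | -1=+1→6*; -3=+1→4; -5=+1→2
ply 3, X at 6 | -1=-1→5*; -3=-1→3; -5=-1→1
ply 4, O at 5 | -1=+1→4*; -3=+1→2; -5=+1→0
ply 5, X at 4 | -1=-1→3*; -3=-1→1
ply 6, O at 3 | -1=+1→2*; -3=+1→0
ply 7, X at 2 | -1=-1→1*
ply 8, O at 1 | -1=+1→0*
ply 9: 0 is terminal -1 (X); from 8 depth 8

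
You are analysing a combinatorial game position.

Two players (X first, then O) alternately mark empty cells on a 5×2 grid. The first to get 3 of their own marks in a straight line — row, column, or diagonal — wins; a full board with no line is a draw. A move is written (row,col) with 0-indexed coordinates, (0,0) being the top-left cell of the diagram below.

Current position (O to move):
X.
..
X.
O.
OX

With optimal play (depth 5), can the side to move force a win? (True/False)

O winning at [X./../X./O./OX]: False

[X./../X./O./OX] O move#1: (0,1):-1/XO/../X./O./OX, (1,0):+0/X./O./X./O./OX*, (1,1):-1/X./.O/X./O./OX, (2,1):-1/X./../XO/O./OX, (3,1):-1/X./../X./OO/OX
[X./O./X./O./OX] X move#2: (0,1):+0/XX/O./X./O./OX*, (1,1):+0/X./OX/X./O./OX, (2,1):+0/X./O./XX/O./OX, (3,1):+0/X./O./X./OX/OX
[XX/O./X./O./OX] O move#3: (1,1):+0/XX/OO/X./O./OX*, (2,1):+0/XX/O./XO/O./OX, (3,1):+0/XX/O./X./OO/OX
[XX/OO/X./O./OX] X move#4: (2,1):+0/XX/OO/XX/O./OX*, (3,1):+0/XX/OO/X./OX/OX
[XX/OO/XX/O./OX] O move#5: (3,1):+0/XX/OO/XX/OO/OX*
[XX/OO/XX/OO/OX] end (terminal +0, X#6); searched X./../X./O./OX to 5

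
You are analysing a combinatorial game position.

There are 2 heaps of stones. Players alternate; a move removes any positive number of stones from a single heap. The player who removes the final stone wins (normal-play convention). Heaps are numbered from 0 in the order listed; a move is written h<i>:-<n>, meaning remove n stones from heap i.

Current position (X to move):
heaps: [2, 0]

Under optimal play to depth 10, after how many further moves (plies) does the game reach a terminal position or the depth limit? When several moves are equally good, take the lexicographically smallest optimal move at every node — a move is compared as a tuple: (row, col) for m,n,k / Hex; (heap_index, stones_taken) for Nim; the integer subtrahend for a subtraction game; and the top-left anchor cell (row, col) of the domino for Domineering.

PV length from [(2,0)]: 1 ply

ply 1, X at (2,0) | h0:-1=-1→(1,0); h0:-2=+1→(0,0)*
ply 2: (0,0) is terminal -1 (O); from (2,0) depth 10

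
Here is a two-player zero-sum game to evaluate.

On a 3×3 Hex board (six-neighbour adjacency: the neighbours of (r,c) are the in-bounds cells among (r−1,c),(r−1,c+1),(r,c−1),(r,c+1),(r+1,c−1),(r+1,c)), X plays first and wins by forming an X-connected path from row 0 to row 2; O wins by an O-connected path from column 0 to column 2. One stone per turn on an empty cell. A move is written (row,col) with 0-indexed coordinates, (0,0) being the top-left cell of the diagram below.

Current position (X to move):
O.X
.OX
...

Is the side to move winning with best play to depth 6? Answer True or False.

X winning at [O.X/.OX/...]: True

[O.X/.OX/...] X move#1: (0,1):+1/OXX/.OX/...*, (1,0):+1/O.X/XOX/..., (2,0):+1/O.X/.OX/X.., (2,1):+1/O.X/.OX/.X., (2,2):+1/O.X/.OX/..X
[OXX/.OX/...] O move#2: (1,0):-1/OXX/OOX/...*, (2,0):-1/OXX/.OX/O.., (2,1):-1/OXX/.OX/.O., (2,2):-1/OXX/.OX/..O
[OXX/OOX/...] X move#3: (2,0):+1/OXX/OOX/X..*, (2,1):+1/OXX/OOX/.X., (2,2):+1/OXX/OOX/..X
[OXX/OOX/X..] O move#4: (2,1):-1/OXX/OOX/XO.*, (2,2):-1/OXX/OOX/X.O
[OXX/OOX/XO.] X move#5: (2,2):+1/OXX/OOX/XOX*
[OXX/OOX/XOX] end (terminal -1, O#6); searched O.X/.OX/... to 6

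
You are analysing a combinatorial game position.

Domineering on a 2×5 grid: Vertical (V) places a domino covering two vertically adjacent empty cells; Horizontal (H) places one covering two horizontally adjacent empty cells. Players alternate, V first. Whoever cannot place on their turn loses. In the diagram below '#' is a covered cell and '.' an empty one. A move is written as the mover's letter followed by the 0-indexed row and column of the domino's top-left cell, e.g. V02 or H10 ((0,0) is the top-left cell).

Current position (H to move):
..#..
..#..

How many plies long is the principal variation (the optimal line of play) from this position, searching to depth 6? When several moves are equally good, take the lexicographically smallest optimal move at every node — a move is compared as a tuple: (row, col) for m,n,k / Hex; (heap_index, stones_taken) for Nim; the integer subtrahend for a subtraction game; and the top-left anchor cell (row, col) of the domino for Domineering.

PV length from [..#../..#..]: 4 plies

p1 H@[..#../..#..]: H00[###../..#..]-1* H03[..###/..#..]-1 H10[..#../###..]-1 H13[..#../..###]-1
p2 V@[###../..#..]: V03[####./..##.]+1* V04[###.#/..#.#]+1
p3 H@[####./..##.]: H10[####./####.]-1*
p4 V@[####./####.]: V04[#####/#####]+1*
p5 H@[#####/#####] terminal -1; root [..#../..#..] d6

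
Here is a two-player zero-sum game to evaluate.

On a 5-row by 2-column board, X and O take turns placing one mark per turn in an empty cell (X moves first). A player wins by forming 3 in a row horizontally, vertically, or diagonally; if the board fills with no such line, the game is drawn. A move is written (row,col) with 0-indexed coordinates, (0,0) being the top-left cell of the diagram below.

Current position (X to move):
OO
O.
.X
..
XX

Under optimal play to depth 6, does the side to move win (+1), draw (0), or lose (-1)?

value(OO/O./.X/../XX, X) = +1

[OO/O./.X/../XX] X move#1: (1,1):-1/OO/OX/.X/../XX, (2,0):+1/OO/O./XX/../XX*, (3,0):-1/OO/O./.X/X./XX, (3,1):+1/OO/O./.X/.X/XX
[OO/O./XX/../XX] O move#2: (1,1):-1/OO/OO/XX/../XX*, (3,0):-1/OO/O./XX/O./XX, (3,1):-1/OO/O./XX/.O/XX
[OO/OO/XX/../XX] X move#3: (3,0):+1/OO/OO/XX/X./XX*, (3,1):+1/OO/OO/XX/.X/XX
[OO/OO/XX/X./XX] end (terminal -1, O#4); searched OO/O./.X/../XX to 6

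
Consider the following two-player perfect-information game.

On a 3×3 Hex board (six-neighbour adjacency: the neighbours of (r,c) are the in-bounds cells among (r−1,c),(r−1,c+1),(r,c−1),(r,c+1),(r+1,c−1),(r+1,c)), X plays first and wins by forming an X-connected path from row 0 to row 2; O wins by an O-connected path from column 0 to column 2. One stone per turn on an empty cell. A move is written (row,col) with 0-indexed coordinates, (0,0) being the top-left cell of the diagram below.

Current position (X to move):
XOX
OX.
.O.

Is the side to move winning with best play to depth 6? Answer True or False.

[XOX/OX./.O.] X move#1: (1,2):+1/XOX/OXX/.O.*, (2,0):+1/XOX/OX./XO., (2,2):+1/XOX/OX./.OX
[XOX/OXX/.O.] O move#2: (2,0):-1/XOX/OXX/OO.*, (2,2):-1/XOX/OXX/.OO
[XOX/OXX/OO.] X move#3: (2,2):+1/XOX/OXX/OOX*
[XOX/OXX/OOX] end (terminal -1, O#4); searched XOX/OX./.O. to 6

X winning at [XOX/OX./.O.]: True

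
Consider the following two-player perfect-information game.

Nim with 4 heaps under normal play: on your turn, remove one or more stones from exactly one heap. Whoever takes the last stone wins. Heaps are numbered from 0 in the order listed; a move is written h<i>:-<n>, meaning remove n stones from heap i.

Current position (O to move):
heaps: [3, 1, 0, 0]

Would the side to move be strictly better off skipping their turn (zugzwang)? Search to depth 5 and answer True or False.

zugzwang((3,1,0,0), O) = False

p1 O@[(3,1,0,0)]: h0:-1[(2,1,0,0)]-1 h0:-2[(1,1,0,0)]+1* h0:-3[(0,1,0,0)]-1 h1:-1[(3,0,0,0)]-1
p2 X@[(1,1,0,0)]: h0:-1[(0,1,0,0)]-1* h1:-1[(1,0,0,0)]-1
p3 O@[(0,1,0,0)]: h1:-1[(0,0,0,0)]+1*
p4 X@[(0,0,0,0)] terminal -1; root [(3,1,0,0)] d5
pass branch (X moves first from the same position):
  | p1 X@[(3,1,0,0)]: h0:-1[(2,1,0,0)]-1 h0:-2[(1,1,0,0)]+1* h0:-3[(0,1,0,0)]-1 h1:-1[(3,0,0,0)]-1
  | p2 O@[(1,1,0,0)]: h0:-1[(0,1,0,0)]-1* h1:-1[(1,0,0,0)]-1
  | p3 X@[(0,1,0,0)]: h1:-1[(0,0,0,0)]+1*
  | p4 O@[(0,0,0,0)] terminal -1; root [(3,1,0,0)] d5
O moving scores +1; O passing scores -1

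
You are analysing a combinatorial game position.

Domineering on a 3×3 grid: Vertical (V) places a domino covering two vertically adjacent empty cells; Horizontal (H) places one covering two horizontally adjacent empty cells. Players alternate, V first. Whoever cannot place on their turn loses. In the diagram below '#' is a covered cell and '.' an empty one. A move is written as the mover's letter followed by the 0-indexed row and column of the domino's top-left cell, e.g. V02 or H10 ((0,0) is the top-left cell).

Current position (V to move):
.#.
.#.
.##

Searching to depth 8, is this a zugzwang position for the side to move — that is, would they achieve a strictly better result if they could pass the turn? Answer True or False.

zugzwang(.#./.#./.##, V) = False

p1 V@[.#./.#./.##]: V00[##./##./.##]+1* V02[.##/.##/.##]+1 V10[.#./##./###]+1
p2 H@[##./##./.##] terminal -1; root [.#./.#./.##] d8
suppose V passes — search the same position with H to move:
pass> p1 H@[.#./.#./.##] terminal -1; root [.#./.#./.##] d8
for V: play +1, pass +1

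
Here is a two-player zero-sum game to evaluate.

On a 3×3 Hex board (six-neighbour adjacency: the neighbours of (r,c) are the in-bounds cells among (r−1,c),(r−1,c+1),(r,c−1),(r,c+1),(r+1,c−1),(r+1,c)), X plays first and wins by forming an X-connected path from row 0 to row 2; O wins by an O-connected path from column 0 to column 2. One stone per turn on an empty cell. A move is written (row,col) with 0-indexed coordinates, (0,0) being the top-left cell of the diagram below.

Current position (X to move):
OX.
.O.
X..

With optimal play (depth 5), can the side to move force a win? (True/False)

p1 X@[OX./.O./X..]: (0,2)[OXX/.O./X..]+1* (1,0)[OX./XO./X..]+1 (1,2)[OX./.OX/X..]+1 (2,1)[OX./.O./XX.]-1 (2,2)[OX./.O./X.X]-1
p2 O@[OXX/.O./X..]: (1,0)[OXX/OO./X..]-1* (1,2)[OXX/.OO/X..]-1 (2,1)[OXX/.O./XO.]-1 (2,2)[OXX/.O./X.O]-1
p3 X@[OXX/OO./X..]: (1,2)[OXX/OOX/X..]+1* (2,1)[OXX/OO./XX.]-1 (2,2)[OXX/OO./X.X]-1
p4 O@[OXX/OOX/X..]: (2,1)[OXX/OOX/XO.]-1* (2,2)[OXX/OOX/X.O]-1
p5 X@[OXX/OOX/XO.]: (2,2)[OXX/OOX/XOX]+1*
p6 O@[OXX/OOX/XOX] terminal -1; root [OX./.O./X..] d5

X winning at [OX./.O./X..]: True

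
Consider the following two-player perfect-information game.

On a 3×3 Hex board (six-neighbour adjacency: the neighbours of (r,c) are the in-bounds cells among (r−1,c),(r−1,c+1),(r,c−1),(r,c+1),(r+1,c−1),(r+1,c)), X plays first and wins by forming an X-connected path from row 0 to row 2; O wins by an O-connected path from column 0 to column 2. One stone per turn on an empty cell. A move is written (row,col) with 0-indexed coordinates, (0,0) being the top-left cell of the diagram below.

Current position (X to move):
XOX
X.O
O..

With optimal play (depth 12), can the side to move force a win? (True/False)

X winning at [XOX/X.O/O..]: False

p1 X@[XOX/X.O/O..]: (1,1)[XOX/XXO/O..]-1* (2,1)[XOX/X.O/OX.]-1 (2,2)[XOX/X.O/O.X]-1
p2 O@[XOX/XXO/O..]: (2,1)[XOX/XXO/OO.]+1* (2,2)[XOX/XXO/O.O]-1
p3 X@[XOX/XXO/OO.] terminal -1; root [XOX/X.O/O..] d12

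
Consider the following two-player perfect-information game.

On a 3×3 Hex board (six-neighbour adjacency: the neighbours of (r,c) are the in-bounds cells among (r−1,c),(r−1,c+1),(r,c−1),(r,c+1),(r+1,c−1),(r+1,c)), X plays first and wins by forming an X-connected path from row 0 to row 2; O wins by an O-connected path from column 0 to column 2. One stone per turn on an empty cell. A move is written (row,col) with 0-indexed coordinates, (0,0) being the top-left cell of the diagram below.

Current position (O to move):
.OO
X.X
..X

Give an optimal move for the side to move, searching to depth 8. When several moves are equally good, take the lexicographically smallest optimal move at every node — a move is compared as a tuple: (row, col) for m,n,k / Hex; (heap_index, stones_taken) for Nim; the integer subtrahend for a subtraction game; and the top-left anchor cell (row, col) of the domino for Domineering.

O's best at [.OO/X.X/..X]: (0,0)

p1 O@[.OO/X.X/..X]: (0,0)[OOO/X.X/..X]+1* (1,1)[.OO/XOX/..X]+1 (2,0)[.OO/X.X/O.X]+1 (2,1)[.OO/X.X/.OX]-1
p2 X@[OOO/X.X/..X] terminal -1; root [.OO/X.X/..X] d8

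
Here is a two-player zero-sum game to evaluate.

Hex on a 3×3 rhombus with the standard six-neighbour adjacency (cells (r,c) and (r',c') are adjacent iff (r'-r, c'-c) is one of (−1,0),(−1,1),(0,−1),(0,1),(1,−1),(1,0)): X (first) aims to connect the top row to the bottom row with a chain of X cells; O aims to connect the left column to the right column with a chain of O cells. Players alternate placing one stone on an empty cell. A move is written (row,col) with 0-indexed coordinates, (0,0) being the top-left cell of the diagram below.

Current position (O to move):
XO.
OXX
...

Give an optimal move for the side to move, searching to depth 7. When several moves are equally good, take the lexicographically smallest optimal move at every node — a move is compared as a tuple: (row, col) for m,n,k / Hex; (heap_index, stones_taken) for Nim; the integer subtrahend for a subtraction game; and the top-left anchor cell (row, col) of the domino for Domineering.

p1 O@[XO./OXX/...]: (0,2)[XOO/OXX/...]+1* (2,0)[XO./OXX/O..]-1 (2,1)[XO./OXX/.O.]-1 (2,2)[XO./OXX/..O]-1
p2 X@[XOO/OXX/...] terminal -1; root [XO./OXX/...] d7

O's best at [XO./OXX/...]: (0,2)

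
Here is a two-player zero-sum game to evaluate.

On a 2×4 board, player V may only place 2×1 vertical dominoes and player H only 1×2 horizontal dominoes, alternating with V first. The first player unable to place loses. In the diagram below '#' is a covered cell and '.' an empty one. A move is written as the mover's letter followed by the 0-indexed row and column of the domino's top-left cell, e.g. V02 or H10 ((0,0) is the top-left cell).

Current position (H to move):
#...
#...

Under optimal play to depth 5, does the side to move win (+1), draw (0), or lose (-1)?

p1 H@[#.../#...]: H01[###./#...]+1* H02[#.##/#...]+1 H11[#.../###.]+1 H12[#.../#.##]+1
p2 V@[###./#...]: V03[####/#..#]-1*
p3 H@[####/#..#]: H11[####/####]+1*
p4 V@[####/####] terminal -1; root [#.../#...] d5

value(#.../#..., H) = +1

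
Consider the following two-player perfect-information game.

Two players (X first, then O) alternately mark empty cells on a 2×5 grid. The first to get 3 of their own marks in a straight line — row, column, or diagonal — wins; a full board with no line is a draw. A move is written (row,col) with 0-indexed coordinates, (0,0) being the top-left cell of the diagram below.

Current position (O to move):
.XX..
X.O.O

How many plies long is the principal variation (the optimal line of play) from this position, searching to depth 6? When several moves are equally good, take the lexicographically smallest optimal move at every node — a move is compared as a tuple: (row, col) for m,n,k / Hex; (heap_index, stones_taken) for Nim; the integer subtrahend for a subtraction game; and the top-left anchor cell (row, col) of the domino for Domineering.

PV length from [.XX../X.O.O]: 1 ply

p1 O@[.XX../X.O.O]: (0,0)[OXX../X.O.O]-1 (0,3)[.XXO./X.O.O]-1 (0,4)[.XX.O/X.O.O]-1 (1,1)[.XX../XOO.O]-1 (1,3)[.XX../X.OOO]+1*
p2 X@[.XX../X.OOO] terminal -1; root [.XX../X.O.O] d6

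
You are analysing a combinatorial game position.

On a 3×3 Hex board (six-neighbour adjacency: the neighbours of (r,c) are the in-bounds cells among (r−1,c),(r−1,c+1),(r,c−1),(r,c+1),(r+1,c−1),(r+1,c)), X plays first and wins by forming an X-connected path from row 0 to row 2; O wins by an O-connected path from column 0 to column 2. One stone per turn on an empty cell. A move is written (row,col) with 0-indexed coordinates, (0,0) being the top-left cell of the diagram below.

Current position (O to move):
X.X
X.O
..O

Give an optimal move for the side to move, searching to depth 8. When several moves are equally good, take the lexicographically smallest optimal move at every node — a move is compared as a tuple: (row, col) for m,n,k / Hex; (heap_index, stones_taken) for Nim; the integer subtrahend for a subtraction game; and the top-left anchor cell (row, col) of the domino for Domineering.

O's best at [X.X/X.O/..O]: (2,0)

[X.X/X.O/..O] O move#1: (0,1):-1/XOX/X.O/..O, (1,1):-1/X.X/XOO/..O, (2,0):+1/X.X/X.O/O.O*, (2,1):-1/X.X/X.O/.OO
[X.X/X.O/O.O] X move#2: (0,1):-1/XXX/X.O/O.O*, (1,1):-1/X.X/XXO/O.O, (2,1):-1/X.X/X.O/OXO
[XXX/X.O/O.O] O move#3: (1,1):+1/XXX/XOO/O.O*, (2,1):+1/XXX/X.O/OOO
[XXX/XOO/O.O] end (terminal -1, X#4); searched X.X/X.O/..O to 8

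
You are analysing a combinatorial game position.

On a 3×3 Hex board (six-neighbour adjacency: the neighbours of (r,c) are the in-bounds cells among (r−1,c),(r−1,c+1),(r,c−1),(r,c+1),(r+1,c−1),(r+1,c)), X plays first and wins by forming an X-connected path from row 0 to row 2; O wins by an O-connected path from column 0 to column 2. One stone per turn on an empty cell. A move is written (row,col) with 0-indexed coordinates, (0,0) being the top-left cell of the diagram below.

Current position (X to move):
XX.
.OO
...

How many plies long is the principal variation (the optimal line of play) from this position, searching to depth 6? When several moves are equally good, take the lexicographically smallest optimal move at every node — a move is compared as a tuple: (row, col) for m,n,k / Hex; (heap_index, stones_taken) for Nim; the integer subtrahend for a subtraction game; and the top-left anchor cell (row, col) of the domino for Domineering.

PV length from [XX./.OO/...]: 2 plies

p1 X@[XX./.OO/...]: (0,2)[XXX/.OO/...]-1* (1,0)[XX./XOO/...]-1 (2,0)[XX./.OO/X..]-1 (2,1)[XX./.OO/.X.]-1 (2,2)[XX./.OO/..X]-1
p2 O@[XXX/.OO/...]: (1,0)[XXX/OOO/...]+1* (2,0)[XXX/.OO/O..]+1 (2,1)[XXX/.OO/.O.]+1 (2,2)[XXX/.OO/..O]+1
p3 X@[XXX/OOO/...] terminal -1; root [XX./.OO/...] d6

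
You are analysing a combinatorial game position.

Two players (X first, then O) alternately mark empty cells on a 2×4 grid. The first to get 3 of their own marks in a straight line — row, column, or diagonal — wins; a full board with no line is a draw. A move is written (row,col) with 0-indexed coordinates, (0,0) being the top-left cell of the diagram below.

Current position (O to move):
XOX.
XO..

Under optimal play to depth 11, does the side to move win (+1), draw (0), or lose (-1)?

p1 O@[XOX./XO..]: (0,3)[XOXO/XO..]+0* (1,2)[XOX./XOO.]+0 (1,3)[XOX./XO.O]+0
p2 X@[XOXO/XO..]: (1,2)[XOXO/XOX.]+0* (1,3)[XOXO/XO.X]+0
p3 O@[XOXO/XOX.]: (1,3)[XOXO/XOXO]+0*
p4 X@[XOXO/XOXO] terminal +0; root [XOX./XO..] d11

value(XOX./XO.., O) = 0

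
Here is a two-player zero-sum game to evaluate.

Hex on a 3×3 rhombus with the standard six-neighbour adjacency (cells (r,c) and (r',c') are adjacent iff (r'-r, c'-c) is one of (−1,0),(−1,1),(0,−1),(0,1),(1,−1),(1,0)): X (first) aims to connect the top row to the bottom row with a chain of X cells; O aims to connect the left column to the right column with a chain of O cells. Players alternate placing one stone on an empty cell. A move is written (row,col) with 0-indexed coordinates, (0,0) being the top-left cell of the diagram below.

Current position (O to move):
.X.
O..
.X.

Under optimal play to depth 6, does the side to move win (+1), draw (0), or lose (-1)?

value(.X./O../.X., O) = +1

p1 O@[.X./O../.X.]: (0,0)[OX./O../.X.]-1 (0,2)[.XO/O../.X.]-1 (1,1)[.X./OO./.X.]+1* (1,2)[.X./O.O/.X.]-1 (2,0)[.X./O../OX.]-1 (2,2)[.X./O../.XO]-1
p2 X@[.X./OO./.X.]: (0,0)[XX./OO./.X.]-1* (0,2)[.XX/OO./.X.]-1 (1,2)[.X./OOX/.X.]-1 (2,0)[.X./OO./XX.]-1 (2,2)[.X./OO./.XX]-1
p3 O@[XX./OO./.X.]: (0,2)[XXO/OO./.X.]+1* (1,2)[XX./OOO/.X.]+1 (2,0)[XX./OO./OX.]+1 (2,2)[XX./OO./.XO]+1
p4 X@[XXO/OO./.X.] terminal -1; root [.X./O../.X.] d6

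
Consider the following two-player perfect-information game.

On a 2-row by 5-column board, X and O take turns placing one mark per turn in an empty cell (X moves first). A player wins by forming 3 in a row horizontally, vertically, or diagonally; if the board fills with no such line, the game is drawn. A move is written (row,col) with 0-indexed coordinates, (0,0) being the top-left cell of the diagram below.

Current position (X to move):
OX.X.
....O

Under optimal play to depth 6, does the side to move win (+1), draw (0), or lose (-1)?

value(OX.X./....O, X) = +1

p1 X@[OX.X./....O]: (0,2)[OXXX./....O]+1* (0,4)[OX.XX/....O]+0 (1,0)[OX.X./X...O]+0 (1,1)[OX.X./.X..O]+1 (1,2)[OX.X./..X.O]+1 (1,3)[OX.X./...XO]+0
p2 O@[OXXX./....O] terminal -1; root [OX.X./....O] d6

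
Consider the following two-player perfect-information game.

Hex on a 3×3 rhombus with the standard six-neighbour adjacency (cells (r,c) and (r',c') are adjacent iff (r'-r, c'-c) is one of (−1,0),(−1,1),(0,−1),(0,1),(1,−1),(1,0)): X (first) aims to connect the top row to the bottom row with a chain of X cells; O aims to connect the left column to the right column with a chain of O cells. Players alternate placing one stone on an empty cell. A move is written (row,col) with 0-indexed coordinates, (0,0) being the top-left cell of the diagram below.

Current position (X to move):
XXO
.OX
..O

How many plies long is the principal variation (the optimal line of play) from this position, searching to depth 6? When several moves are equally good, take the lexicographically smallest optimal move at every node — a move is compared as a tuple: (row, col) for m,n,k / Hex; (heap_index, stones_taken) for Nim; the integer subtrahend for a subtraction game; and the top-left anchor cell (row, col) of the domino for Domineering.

p1 X@[XXO/.OX/..O]: (1,0)[XXO/XOX/..O]-1* (2,0)[XXO/.OX/X.O]-1 (2,1)[XXO/.OX/.XO]-1
p2 O@[XXO/XOX/..O]: (2,0)[XXO/XOX/O.O]+1* (2,1)[XXO/XOX/.OO]-1
p3 X@[XXO/XOX/O.O] terminal -1; root [XXO/.OX/..O] d6

PV length from [XXO/.OX/..O]: 2 plies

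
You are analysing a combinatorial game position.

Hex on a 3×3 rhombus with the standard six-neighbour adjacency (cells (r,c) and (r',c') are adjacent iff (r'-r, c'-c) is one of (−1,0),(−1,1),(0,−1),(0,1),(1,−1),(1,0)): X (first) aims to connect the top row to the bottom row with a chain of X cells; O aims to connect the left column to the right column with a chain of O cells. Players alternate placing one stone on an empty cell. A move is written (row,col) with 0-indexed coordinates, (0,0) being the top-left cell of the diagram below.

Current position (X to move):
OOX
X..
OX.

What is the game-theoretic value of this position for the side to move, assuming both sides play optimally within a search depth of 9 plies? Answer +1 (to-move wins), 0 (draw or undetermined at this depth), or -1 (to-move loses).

[OOX/X../OX.] X move#1: (1,1):+1/OOX/XX./OX.*, (1,2):+1/OOX/X.X/OX., (2,2):+1/OOX/X../OXX
[OOX/XX./OX.] end (terminal -1, O#2); searched OOX/X../OX. to 9

value(OOX/X../OX., X) = +1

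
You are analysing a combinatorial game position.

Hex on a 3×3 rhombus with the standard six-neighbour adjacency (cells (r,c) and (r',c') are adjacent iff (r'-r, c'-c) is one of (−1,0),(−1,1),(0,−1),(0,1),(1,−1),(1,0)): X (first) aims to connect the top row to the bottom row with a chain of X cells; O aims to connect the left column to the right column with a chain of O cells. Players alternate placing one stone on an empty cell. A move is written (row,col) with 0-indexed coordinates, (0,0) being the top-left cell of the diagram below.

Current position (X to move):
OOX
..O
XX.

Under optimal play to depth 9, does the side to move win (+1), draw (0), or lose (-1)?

[OOX/..O/XX.] X move#1: (1,0):-1/OOX/X.O/XX., (1,1):+1/OOX/.XO/XX.*, (2,2):-1/OOX/..O/XXX
[OOX/.XO/XX.] end (terminal -1, O#2); searched OOX/..O/XX. to 9

value(OOX/..O/XX., X) = +1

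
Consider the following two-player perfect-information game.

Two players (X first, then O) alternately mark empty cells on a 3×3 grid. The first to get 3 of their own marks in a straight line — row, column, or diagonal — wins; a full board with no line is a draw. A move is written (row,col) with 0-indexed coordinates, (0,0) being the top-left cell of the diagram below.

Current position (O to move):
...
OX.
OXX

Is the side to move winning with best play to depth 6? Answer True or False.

[.../OX./OXX] O move#1: (0,0):+1/O../OX./OXX*, (0,1):-1/.O./OX./OXX, (0,2):-1/..O/OX./OXX, (1,2):-1/.../OXO/OXX
[O../OX./OXX] end (terminal -1, X#2); searched .../OX./OXX to 6

O winning at [.../OX./OXX]: True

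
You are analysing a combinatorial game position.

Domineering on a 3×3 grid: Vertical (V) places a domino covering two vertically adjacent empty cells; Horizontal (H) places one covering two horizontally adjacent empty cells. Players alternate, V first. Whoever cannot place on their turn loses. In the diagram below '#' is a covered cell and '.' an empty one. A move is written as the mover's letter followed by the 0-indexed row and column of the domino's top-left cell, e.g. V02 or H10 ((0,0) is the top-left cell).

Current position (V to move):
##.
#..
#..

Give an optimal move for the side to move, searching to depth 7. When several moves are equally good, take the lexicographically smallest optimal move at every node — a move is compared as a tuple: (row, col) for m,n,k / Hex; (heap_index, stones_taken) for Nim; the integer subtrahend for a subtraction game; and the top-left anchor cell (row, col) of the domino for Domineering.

V's best at [##./#../#..]: V11

p1 V@[##./#../#..]: V02[###/#.#/#..]-1 V11[##./##./##.]+1* V12[##./#.#/#.#]+1
p2 H@[##./##./##.] terminal -1; root [##./#../#..] d7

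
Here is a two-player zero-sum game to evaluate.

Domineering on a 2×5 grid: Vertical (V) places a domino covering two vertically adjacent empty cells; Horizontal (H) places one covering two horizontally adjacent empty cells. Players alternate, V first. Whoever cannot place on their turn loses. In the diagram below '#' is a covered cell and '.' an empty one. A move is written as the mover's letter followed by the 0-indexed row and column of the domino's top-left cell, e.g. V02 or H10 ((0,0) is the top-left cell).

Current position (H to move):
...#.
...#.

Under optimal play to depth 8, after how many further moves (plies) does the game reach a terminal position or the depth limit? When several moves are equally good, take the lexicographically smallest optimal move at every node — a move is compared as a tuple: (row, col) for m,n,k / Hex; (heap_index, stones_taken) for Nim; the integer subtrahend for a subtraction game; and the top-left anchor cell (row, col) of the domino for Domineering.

[...#./...#.] H move#1: H00:-1/##.#./...#.*, H01:-1/.###./...#., H10:-1/...#./##.#., H11:-1/...#./.###.
[##.#./...#.] V move#2: V02:+1/####./..##.*, V04:-1/##.##/...##
[####./..##.] H move#3: H10:-1/####./####.*
[####./####.] V move#4: V04:+1/#####/#####*
[#####/#####] end (terminal -1, H#5); searched ...#./...#. to 8

PV length from [...#./...#.]: 4 plies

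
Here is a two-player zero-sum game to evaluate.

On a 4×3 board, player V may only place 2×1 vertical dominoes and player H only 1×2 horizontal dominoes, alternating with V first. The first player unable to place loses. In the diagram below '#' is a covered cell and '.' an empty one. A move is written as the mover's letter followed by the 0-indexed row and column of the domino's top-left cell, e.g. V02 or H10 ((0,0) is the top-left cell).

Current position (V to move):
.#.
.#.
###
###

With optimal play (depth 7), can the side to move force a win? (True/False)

V winning at [.#./.#./###/###]: True

[.#./.#./###/###] V move#1: V00:+1/##./##./###/###*, V02:+1/.##/.##/###/###
[##./##./###/###] end (terminal -1, H#2); searched .#./.#./###/### to 7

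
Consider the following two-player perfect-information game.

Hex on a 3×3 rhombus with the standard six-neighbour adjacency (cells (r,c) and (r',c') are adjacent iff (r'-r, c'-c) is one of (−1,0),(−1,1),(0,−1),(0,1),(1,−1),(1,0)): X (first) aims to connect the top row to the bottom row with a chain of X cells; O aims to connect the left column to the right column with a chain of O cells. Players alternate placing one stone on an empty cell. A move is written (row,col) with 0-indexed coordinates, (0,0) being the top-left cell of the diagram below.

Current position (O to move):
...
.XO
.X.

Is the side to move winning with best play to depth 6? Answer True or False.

p1 O@[.../.XO/.X.]: (0,0)[O../.XO/.X.]-1* (0,1)[.O./.XO/.X.]-1 (0,2)[..O/.XO/.X.]-1 (1,0)[.../OXO/.X.]-1 (2,0)[.../.XO/OX.]-1 (2,2)[.../.XO/.XO]-1
p2 X@[O../.XO/.X.]: (0,1)[OX./.XO/.X.]+1* (0,2)[O.X/.XO/.X.]+1 (1,0)[O../XXO/.X.]+1 (2,0)[O../.XO/XX.]+1 (2,2)[O../.XO/.XX]+1
p3 O@[OX./.XO/.X.] terminal -1; root [.../.XO/.X.] d6

O winning at [.../.XO/.X.]: False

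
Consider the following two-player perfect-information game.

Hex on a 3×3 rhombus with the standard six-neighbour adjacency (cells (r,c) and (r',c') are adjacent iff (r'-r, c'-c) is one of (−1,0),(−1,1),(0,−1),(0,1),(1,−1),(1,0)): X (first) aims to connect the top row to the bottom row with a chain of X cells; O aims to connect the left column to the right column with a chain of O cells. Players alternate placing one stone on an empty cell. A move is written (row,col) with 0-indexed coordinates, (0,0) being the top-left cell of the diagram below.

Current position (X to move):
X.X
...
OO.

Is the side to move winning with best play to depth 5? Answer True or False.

X winning at [X.X/.../OO.]: False

[X.X/.../OO.] X move#1: (0,1):-1/XXX/.../OO.*, (1,0):-1/X.X/X../OO., (1,1):-1/X.X/.X./OO., (1,2):-1/X.X/..X/OO., (2,2):-1/X.X/.../OOX
[XXX/.../OO.] O move#2: (1,0):+1/XXX/O../OO.*, (1,1):+1/XXX/.O./OO., (1,2):+1/XXX/..O/OO., (2,2):+1/XXX/.../OOO
[XXX/O../OO.] X move#3: (1,1):-1/XXX/OX./OO.*, (1,2):-1/XXX/O.X/OO., (2,2):-1/XXX/O../OOX
[XXX/OX./OO.] O move#4: (1,2):+1/XXX/OXO/OO.*, (2,2):+1/XXX/OX./OOO
[XXX/OXO/OO.] end (terminal -1, X#5); searched X.X/.../OO. to 5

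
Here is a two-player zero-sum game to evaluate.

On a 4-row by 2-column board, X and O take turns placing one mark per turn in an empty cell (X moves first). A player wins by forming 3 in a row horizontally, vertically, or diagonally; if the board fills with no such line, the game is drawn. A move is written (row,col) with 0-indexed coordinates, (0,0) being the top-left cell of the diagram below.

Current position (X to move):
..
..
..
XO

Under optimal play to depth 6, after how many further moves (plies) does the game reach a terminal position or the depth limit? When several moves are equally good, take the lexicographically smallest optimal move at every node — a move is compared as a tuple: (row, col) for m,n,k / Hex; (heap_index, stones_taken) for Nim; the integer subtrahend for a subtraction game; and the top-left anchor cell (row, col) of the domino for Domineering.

PV length from [../../../XO]: 6 plies

ply 1, X at ../../../XO | (0,0)=+0→X./../../XO*; (0,1)=+0→.X/../../XO; (1,0)=+0→../X./../XO; (1,1)=+0→../.X/../XO; (2,0)=+0→../../X./XO; (2,1)=+0→../../.X/XO
ply 2, O at X./../../XO | (0,1)=+0→XO/../../XO*; (1,0)=+0→X./O./../XO; (1,1)=+0→X./.O/../XO; (2,0)=+0→X./../O./XO; (2,1)=+0→X./../.O/XO
ply 3, X at XO/../../XO | (1,0)=+0→XO/X./../XO*; (1,1)=+0→XO/.X/../XO; (2,0)=+0→XO/../X./XO; (2,1)=+0→XO/../.X/XO
ply 4, O at XO/X./../XO | (1,1)=-1→XO/XO/../XO; (2,0)=+0→XO/X./O./XO*; (2,1)=-1→XO/X./.O/XO
ply 5, X at XO/X./O./XO | (1,1)=+0→XO/XX/O./XO*; (2,1)=+0→XO/X./OX/XO
ply 6, O at XO/XX/O./XO | (2,1)=+0→XO/XX/OO/XO*
ply 7: XO/XX/OO/XO is terminal +0 (X); from ../../../XO depth 6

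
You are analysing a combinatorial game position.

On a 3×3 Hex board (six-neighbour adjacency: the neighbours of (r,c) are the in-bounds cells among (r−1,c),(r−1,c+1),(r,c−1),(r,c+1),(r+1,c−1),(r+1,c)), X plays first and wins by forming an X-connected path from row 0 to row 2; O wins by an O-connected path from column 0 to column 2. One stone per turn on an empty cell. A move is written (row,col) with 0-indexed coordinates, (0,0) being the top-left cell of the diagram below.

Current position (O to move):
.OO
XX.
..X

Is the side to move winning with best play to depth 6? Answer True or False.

O winning at [.OO/XX./..X]: True

p1 O@[.OO/XX./..X]: (0,0)[OOO/XX./..X]+1* (1,2)[.OO/XXO/..X]-1 (2,0)[.OO/XX./O.X]-1 (2,1)[.OO/XX./.OX]-1
p2 X@[OOO/XX./..X] terminal -1; root [.OO/XX./..X] d6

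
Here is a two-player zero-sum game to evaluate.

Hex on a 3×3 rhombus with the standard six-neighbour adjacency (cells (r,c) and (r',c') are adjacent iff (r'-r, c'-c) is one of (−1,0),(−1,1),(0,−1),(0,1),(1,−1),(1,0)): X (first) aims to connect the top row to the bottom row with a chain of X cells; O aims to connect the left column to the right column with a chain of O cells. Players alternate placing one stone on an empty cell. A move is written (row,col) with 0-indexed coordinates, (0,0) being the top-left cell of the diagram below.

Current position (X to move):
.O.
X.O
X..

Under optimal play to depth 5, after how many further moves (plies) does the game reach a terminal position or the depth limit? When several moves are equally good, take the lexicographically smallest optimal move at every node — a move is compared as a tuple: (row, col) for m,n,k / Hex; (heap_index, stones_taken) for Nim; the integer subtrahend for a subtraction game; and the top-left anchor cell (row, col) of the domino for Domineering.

PV length from [.O./X.O/X..]: 1 ply

ply 1, X at .O./X.O/X.. | (0,0)=+1→XO./X.O/X..*; (0,2)=+1→.OX/X.O/X..; (1,1)=+1→.O./XXO/X..; (2,1)=-1→.O./X.O/XX.; (2,2)=-1→.O./X.O/X.X
ply 2: XO./X.O/X.. is terminal -1 (O); from .O./X.O/X.. depth 5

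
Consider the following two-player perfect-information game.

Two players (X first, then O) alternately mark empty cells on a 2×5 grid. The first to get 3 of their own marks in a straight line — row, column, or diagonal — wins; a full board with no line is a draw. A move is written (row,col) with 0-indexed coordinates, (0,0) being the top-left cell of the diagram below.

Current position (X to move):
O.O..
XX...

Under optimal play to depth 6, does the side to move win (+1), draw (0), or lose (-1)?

value(O.O../XX..., X) = +1

p1 X@[O.O../XX...]: (0,1)[OXO../XX...]+0 (0,3)[O.OX./XX...]-1 (0,4)[O.O.X/XX...]-1 (1,2)[O.O../XXX..]+1* (1,3)[O.O../XX.X.]-1 (1,4)[O.O../XX..X]-1
p2 O@[O.O../XXX..] terminal -1; root [O.O../XX...] d6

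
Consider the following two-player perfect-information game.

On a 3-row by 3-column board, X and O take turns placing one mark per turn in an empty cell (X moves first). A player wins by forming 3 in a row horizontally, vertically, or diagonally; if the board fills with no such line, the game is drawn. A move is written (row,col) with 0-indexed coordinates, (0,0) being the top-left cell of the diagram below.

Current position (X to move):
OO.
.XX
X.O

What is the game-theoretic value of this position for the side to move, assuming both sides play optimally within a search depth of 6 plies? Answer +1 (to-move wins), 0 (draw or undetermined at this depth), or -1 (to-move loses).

p1 X@[OO./.XX/X.O]: (0,2)[OOX/.XX/X.O]+1* (1,0)[OO./XXX/X.O]+1 (2,1)[OO./.XX/XXO]-1
p2 O@[OOX/.XX/X.O] terminal -1; root [OO./.XX/X.O] d6

value(OO./.XX/X.O, X) = +1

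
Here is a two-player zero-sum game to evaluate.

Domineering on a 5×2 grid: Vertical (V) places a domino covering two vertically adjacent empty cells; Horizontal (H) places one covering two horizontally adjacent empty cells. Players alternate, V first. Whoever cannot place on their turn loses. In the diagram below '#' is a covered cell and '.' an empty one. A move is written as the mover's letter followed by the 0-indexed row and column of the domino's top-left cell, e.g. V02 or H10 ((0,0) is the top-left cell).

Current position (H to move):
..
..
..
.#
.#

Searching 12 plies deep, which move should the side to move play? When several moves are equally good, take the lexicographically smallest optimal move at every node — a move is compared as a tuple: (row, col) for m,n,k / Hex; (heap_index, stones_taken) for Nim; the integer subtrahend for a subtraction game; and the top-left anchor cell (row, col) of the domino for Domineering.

H's best at [../../../.#/.#]: H10

[../../../.#/.#] H move#1: H00:-1/##/../../.#/.#, H10:+1/../##/../.#/.#*, H20:-1/../../##/.#/.#
[../##/../.#/.#] V move#2: V20:-1/../##/#./##/.#*, V30:-1/../##/../##/##
[../##/#./##/.#] H move#3: H00:+1/##/##/#./##/.#*
[##/##/#./##/.#] end (terminal -1, V#4); searched ../../../.#/.# to 12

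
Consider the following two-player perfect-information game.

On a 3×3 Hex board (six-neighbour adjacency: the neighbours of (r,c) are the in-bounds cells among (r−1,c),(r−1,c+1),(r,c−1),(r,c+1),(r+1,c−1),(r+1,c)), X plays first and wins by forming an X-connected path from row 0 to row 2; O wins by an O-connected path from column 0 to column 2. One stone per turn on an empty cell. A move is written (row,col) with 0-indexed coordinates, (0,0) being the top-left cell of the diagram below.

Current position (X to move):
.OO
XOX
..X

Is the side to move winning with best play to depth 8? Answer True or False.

X winning at [.OO/XOX/..X]: False

ply 1, X at .OO/XOX/..X | (0,0)=-1→XOO/XOX/..X*; (2,0)=-1→.OO/XOX/X.X; (2,1)=-1→.OO/XOX/.XX
ply 2, O at XOO/XOX/..X | (2,0)=+1→XOO/XOX/O.X*; (2,1)=-1→XOO/XOX/.OX
ply 3: XOO/XOX/O.X is terminal -1 (X); from .OO/XOX/..X depth 8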